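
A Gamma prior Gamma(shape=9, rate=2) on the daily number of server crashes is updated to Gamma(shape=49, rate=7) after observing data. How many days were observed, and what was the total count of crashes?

n = 5 days with total 40 crashes

A Gamma(α, β) prior (rate parametrization) on a Poisson rate with n observations summing to S gives posterior Gamma(α+S, β+n).
Matching: Σxᵢ = 49 − 9 = 40 and n = 7 − 2 = 5.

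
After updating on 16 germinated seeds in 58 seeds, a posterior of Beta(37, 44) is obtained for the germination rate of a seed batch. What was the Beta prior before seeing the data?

A Beta(a, b) prior with s successes and f failures in binomial data gives a Beta(a+s, b+f) posterior.
So a = 37 − 16 = 21 and b = 44 − 42 = 2.

Beta(21, 2)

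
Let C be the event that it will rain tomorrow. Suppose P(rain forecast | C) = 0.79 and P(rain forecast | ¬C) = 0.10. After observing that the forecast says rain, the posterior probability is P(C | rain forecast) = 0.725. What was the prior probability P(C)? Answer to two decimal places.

In odds form, posterior odds = prior odds × likelihood ratio, so prior odds = posterior odds ÷ LR.
Posterior odds = 0.725/(1−0.725) = 2.6364. LR = 0.79/0.10 = 7.9000.
Prior odds = 2.6364/7.9000 = 0.3337, so P(C) = 0.3337/(1+0.3337) ≈ 0.25.

P(C) = 0.25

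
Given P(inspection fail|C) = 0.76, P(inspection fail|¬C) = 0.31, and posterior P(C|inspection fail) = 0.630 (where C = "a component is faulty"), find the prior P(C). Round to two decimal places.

P(C) = 0.41

In odds form, posterior odds = prior odds × likelihood ratio, so prior odds = posterior odds ÷ LR.
Posterior odds = 0.630/(1−0.630) = 1.7027. LR = 0.76/0.31 = 2.4516.
Prior odds = 1.7027/2.4516 = 0.6945, so P(C) = 0.6945/(1+0.6945) ≈ 0.41.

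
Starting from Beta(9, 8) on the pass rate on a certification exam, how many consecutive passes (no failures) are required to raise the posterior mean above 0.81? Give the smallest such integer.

After k passes and 0 failures the posterior is Beta(9+k, 8), with mean (9+k)/(9+8+k).
Set (9+k)/(17+k) > 0.81 and solve: k > (0.81·17 − 9)/(1 − 0.81) = 25.105.
The smallest integer exceeding 25.105 is 26, and checking k=26: (35)/(43) = 0.8140 > 0.81.

k = 26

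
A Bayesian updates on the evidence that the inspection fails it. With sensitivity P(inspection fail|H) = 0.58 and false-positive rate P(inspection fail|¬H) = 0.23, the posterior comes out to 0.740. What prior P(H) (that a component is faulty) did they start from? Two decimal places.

P(H) = 0.53

In odds form, posterior odds = prior odds × likelihood ratio, so prior odds = posterior odds ÷ LR.
Posterior odds = 0.740/(1−0.740) = 2.8462. LR = 0.58/0.23 = 2.5217.
Prior odds = 2.8462/2.5217 = 1.1287, so P(H) = 1.1287/(1+1.1287) ≈ 0.53.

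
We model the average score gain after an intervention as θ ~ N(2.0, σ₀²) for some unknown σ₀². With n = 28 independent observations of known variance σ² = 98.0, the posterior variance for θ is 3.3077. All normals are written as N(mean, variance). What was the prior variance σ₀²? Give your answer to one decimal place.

For the Normal–Normal model with known σ², precisions add: τ_n = τ₀ + n/σ².
So 1/σ₀² = 1/3.3077 − 28/98.0 = 0.302325 − 0.285714 = 0.016611.
Hence σ₀² = 1/0.016611 ≈ 60.2.

σ₀² = 60.2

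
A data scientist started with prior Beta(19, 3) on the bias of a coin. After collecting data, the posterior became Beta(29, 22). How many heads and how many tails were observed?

Beta is conjugate to the binomial likelihood: posterior = Beta(α+s, β+f).
So s = 29 − 19 = 10 and f = 22 − 3 = 19.

10 heads and 19 tails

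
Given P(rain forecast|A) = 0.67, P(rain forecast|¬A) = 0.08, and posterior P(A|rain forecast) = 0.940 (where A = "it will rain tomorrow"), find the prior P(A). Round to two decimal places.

P(A) = 0.65

In odds form, posterior odds = prior odds × likelihood ratio, so prior odds = posterior odds ÷ LR.
Posterior odds = 0.940/(1−0.940) = 15.6667. LR = 0.67/0.08 = 8.3750.
Prior odds = 15.6667/8.3750 = 1.8707, so P(A) = 1.8707/(1+1.8707) ≈ 0.65.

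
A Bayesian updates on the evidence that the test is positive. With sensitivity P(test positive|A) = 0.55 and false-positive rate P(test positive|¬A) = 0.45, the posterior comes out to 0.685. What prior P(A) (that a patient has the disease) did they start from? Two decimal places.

Bayes' rule in odds form gives O(A|E) = O(A)·[P(E|A)/P(E|¬A)], hence O(A) = O(A|E)/LR.
Posterior odds = 0.685/(1−0.685) = 2.1746. LR = 0.55/0.45 = 1.2222.
Prior odds = 2.1746/1.2222 = 1.7793, so P(A) = 1.7793/(1+1.7793) ≈ 0.64.

P(A) = 0.64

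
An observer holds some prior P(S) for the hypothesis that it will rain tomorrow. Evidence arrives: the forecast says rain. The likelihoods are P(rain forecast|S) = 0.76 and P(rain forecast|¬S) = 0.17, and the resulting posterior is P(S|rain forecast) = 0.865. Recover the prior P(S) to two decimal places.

P(S) = 0.59

Bayes' rule in odds form gives O(S|E) = O(S)·[P(E|S)/P(E|¬S)], hence O(S) = O(S|E)/LR.
Posterior odds = 0.865/(1−0.865) = 6.4074. LR = 0.76/0.17 = 4.4706.
Prior odds = 6.4074/4.4706 = 1.4332, so P(S) = 1.4332/(1+1.4332) ≈ 0.59.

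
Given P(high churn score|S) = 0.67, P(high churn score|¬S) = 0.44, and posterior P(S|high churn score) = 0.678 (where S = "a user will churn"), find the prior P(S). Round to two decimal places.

P(S) = 0.58

Bayes' rule in odds form gives O(S|E) = O(S)·[P(E|S)/P(E|¬S)], hence O(S) = O(S|E)/LR.
Posterior odds = 0.678/(1−0.678) = 2.1056. LR = 0.67/0.44 = 1.5227.
Prior odds = 2.1056/1.5227 = 1.3828, so P(S) = 1.3828/(1+1.3828) ≈ 0.58.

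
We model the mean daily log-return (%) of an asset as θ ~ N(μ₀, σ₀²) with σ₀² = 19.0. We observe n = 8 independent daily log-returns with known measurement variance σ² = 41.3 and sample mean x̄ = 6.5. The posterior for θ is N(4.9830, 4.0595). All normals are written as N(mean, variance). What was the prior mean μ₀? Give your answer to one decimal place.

μ₀ = -0.6

With known observation variance, the Normal–Normal posterior has precision τ_n = τ₀ + n/σ² and mean μ_n = (τ₀μ₀ + (n/σ²)x̄)/τ_n.
Here τ₀ = 1/19.0 = 0.052632 and τ_data = 8/41.3 = 0.193705, so τ_n = 0.246337.
Rearranging for μ₀: μ₀ = (μ_n·τ_n − τ_data·x̄)/τ₀ = (4.9830·0.246337 − 0.193705·6.5) / 0.052632 = -0.031585/0.052632 ≈ -0.6.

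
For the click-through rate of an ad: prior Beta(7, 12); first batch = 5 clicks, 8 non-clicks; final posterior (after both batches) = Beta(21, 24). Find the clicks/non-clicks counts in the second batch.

9 clicks and 4 non-clicks

Because Beta–binomial updating is additive in the counts, the combined data contributed (α_post−α_prior, β_post−β_prior) successes and failures.
Total across both batches: 21−7=14 clicks, 24−12=12 non-clicks.
Subtract the first batch: 14−5=9 clicks and 12−8=4 non-clicks.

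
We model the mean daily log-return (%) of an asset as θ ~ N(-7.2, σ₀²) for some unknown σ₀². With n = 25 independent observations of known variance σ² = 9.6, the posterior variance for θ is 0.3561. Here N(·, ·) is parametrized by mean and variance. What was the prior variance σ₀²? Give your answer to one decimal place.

σ₀² = 4.9

Posterior precision equals prior precision plus data precision: 1/σ_n² = 1/σ₀² + n/σ².
So 1/σ₀² = 1/0.3561 − 25/9.6 = 2.808200 − 2.604167 = 0.204033.
Hence σ₀² = 1/0.204033 ≈ 4.9.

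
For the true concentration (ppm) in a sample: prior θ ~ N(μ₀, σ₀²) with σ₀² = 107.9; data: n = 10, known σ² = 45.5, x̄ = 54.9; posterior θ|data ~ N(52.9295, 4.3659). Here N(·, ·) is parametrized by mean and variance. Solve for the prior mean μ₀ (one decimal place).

With known observation variance, the Normal–Normal posterior has precision τ_n = τ₀ + n/σ² and mean μ_n = (τ₀μ₀ + (n/σ²)x̄)/τ_n.
Here τ₀ = 1/107.9 = 0.009268 and τ_data = 10/45.5 = 0.219780, so τ_n = 0.229048.
Rearranging for μ₀: μ₀ = (μ_n·τ_n − τ_data·x̄)/τ₀ = (52.9295·0.229048 − 0.219780·54.9) / 0.009268 = 0.057474/0.009268 ≈ 6.2.

μ₀ = 6.2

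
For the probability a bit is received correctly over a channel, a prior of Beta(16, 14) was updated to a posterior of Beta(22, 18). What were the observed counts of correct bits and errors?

6 correct bits and 4 errors

A Beta(α, β) prior with s successes and f failures in binomial data gives a Beta(α+s, β+f) posterior.
Match parameters: s=22−16=6, f=18−14=4.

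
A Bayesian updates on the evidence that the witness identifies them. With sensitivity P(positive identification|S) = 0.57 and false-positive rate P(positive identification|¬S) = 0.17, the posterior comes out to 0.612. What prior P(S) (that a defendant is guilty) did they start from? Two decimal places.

Bayes' rule in odds form gives O(S|E) = O(S)·[P(E|S)/P(E|¬S)], hence O(S) = O(S|E)/LR.
Posterior odds = 0.612/(1−0.612) = 1.5773. LR = 0.57/0.17 = 3.3529.
Prior odds = 1.5773/3.3529 = 0.4704, so P(S) = 0.4704/(1+0.4704) ≈ 0.32.

P(S) = 0.32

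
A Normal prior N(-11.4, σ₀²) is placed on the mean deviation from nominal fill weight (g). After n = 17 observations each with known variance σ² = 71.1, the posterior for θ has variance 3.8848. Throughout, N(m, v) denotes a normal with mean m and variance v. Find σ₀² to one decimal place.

For the Normal–Normal model with known σ², precisions add: τ_n = τ₀ + n/σ².
So 1/σ₀² = 1/3.8848 − 17/71.1 = 0.257414 − 0.239100 = 0.018314.
Hence σ₀² = 1/0.018314 ≈ 54.6.

σ₀² = 54.6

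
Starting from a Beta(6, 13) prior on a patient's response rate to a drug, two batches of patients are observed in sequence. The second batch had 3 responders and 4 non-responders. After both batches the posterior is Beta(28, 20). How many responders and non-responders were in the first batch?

Because Beta–binomial updating is additive in the counts, the combined data contributed (α_post−α_prior, β_post−β_prior) successes and failures.
Total across both batches: 28−6=22 responders, 20−13=7 non-responders.
Subtract the second batch: 22−3=19 responders and 7−4=3 non-responders.

19 responders and 3 non-responders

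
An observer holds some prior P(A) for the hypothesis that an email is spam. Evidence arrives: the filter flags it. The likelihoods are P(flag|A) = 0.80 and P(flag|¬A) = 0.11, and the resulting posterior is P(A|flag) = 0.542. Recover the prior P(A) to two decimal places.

In odds form, posterior odds = prior odds × likelihood ratio, so prior odds = posterior odds ÷ LR.
Posterior odds = 0.542/(1−0.542) = 1.1834. LR = 0.80/0.11 = 7.2727.
Prior odds = 1.1834/7.2727 = 0.1627, so P(A) = 0.1627/(1+0.1627) ≈ 0.14.

P(A) = 0.14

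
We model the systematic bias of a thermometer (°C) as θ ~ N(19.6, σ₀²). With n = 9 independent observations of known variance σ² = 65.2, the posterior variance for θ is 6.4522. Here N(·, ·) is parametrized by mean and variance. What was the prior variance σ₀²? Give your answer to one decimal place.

Posterior precision equals prior precision plus data precision: 1/σ_n² = 1/σ₀² + n/σ².
So 1/σ₀² = 1/6.4522 − 9/65.2 = 0.154986 − 0.138037 = 0.016949.
Hence σ₀² = 1/0.016949 ≈ 59.0.

σ₀² = 59.0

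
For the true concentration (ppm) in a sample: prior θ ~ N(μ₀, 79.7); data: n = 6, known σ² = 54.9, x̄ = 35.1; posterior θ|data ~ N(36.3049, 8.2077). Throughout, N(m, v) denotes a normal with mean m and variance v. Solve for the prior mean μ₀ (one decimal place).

With known observation variance, the Normal–Normal posterior has precision τ_n = τ₀ + n/σ² and mean μ_n = (τ₀μ₀ + (n/σ²)x̄)/τ_n.
Here τ₀ = 1/79.7 = 0.012547 and τ_data = 6/54.9 = 0.109290, so τ_n = 0.121837.
Rearranging for μ₀: μ₀ = (μ_n·τ_n − τ_data·x̄)/τ₀ = (36.3049·0.121837 − 0.109290·35.1) / 0.012547 = 0.587201/0.012547 ≈ 46.8.

μ₀ = 46.8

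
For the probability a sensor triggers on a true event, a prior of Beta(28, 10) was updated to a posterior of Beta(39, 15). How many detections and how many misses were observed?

11 detections and 5 misses

Under Beta–binomial conjugacy the posterior parameters are (α+s, β+f).
So s = 39 − 28 = 11 and f = 15 − 10 = 5.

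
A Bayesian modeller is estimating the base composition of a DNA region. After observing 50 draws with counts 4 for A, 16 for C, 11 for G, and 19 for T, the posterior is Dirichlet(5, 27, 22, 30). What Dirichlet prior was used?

For a Dirichlet(α) prior with multinomial counts c, the posterior is Dirichlet(α + c) componentwise.
Subtract each count from the matching posterior parameter: 5−4=1, 27−16=11, 22−11=11, 30−19=11.

Dirichlet(1, 11, 11, 11)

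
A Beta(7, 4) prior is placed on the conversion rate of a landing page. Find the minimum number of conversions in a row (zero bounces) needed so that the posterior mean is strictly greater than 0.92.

k = 40

After k conversions and 0 bounces the posterior is Beta(7+k, 4), with mean (7+k)/(7+4+k).
Set (7+k)/(11+k) > 0.92 and solve: k > (0.92·11 − 7)/(1 − 0.92) = 39.000.
The smallest integer exceeding 39.000 is 40.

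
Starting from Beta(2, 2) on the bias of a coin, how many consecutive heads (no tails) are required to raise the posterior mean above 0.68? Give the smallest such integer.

k = 3

After k heads and 0 tails the posterior is Beta(2+k, 2), with mean (2+k)/(2+2+k).
Set (2+k)/(4+k) > 0.68 and solve: k > (0.68·4 − 2)/(1 − 0.68) = 2.250.
The smallest integer exceeding 2.250 is 3.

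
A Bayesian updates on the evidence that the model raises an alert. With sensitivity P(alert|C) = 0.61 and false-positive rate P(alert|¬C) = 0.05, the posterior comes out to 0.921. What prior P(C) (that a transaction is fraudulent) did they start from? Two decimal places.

P(C) = 0.49

Bayes' rule in odds form gives O(C|E) = O(C)·[P(E|C)/P(E|¬C)], hence O(C) = O(C|E)/LR.
Posterior odds = 0.921/(1−0.921) = 11.6582. LR = 0.61/0.05 = 12.2000.
Prior odds = 11.6582/12.2000 = 0.9556, so P(C) = 0.9556/(1+0.9556) ≈ 0.49.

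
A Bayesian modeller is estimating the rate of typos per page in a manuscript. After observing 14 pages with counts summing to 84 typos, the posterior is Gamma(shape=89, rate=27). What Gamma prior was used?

Gamma–Poisson conjugacy: posterior shape = α + Σxᵢ, posterior rate = β + n.
So α = 89 − 84 = 5 and β = 27 − 14 = 13.

Gamma(shape=5, rate=13)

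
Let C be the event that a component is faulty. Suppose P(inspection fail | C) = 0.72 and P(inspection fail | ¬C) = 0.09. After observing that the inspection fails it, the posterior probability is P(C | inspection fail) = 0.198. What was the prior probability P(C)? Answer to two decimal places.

Bayes' rule in odds form gives O(C|E) = O(C)·[P(E|C)/P(E|¬C)], hence O(C) = O(C|E)/LR.
Posterior odds = 0.198/(1−0.198) = 0.2469. LR = 0.72/0.09 = 8.0000.
Prior odds = 0.2469/8.0000 = 0.0309, so P(C) = 0.0309/(1+0.0309) ≈ 0.03.

P(C) = 0.03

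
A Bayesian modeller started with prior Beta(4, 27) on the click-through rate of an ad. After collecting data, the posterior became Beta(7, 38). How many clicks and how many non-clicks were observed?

A Beta(α, β) prior with s successes and f failures in binomial data gives a Beta(α+s, β+f) posterior.
Match parameters: s=7−4=3, f=38−27=11.

3 clicks and 11 non-clicks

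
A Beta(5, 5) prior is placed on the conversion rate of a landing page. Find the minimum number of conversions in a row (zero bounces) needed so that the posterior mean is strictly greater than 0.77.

k = 12

After k conversions and 0 bounces the posterior is Beta(5+k, 5), with mean (5+k)/(5+5+k).
Set (5+k)/(10+k) > 0.77 and solve: k > (0.77·10 − 5)/(1 − 0.77) = 11.739.
The smallest integer exceeding 11.739 is 12.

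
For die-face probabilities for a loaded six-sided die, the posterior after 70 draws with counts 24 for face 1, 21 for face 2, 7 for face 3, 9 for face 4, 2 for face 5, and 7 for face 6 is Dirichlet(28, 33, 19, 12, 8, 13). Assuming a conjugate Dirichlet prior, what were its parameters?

For a Dirichlet(α) prior with multinomial counts c, the posterior is Dirichlet(α + c) componentwise.
Subtract each count from the matching posterior parameter: 28−24=4, 33−21=12, 19−7=12, 12−9=3, 8−2=6, 13−7=6.

Dirichlet(4, 12, 12, 3, 6, 6)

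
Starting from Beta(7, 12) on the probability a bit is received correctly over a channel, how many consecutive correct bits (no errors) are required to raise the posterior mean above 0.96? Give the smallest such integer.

k = 282

After k correct bits and 0 errors the posterior is Beta(7+k, 12), with mean (7+k)/(7+12+k).
Set (7+k)/(19+k) > 0.96 and solve: k > (0.96·19 − 7)/(1 − 0.96) = 281.000.
The smallest integer exceeding 281.000 is 282.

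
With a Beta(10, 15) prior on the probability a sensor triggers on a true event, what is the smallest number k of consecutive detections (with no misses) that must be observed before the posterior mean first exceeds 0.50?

After k detections and 0 misses the posterior is Beta(10+k, 15), with mean (10+k)/(10+15+k).
Set (10+k)/(25+k) > 0.50 and solve: k > (0.50·25 − 10)/(1 − 0.50) = 5.000.
The smallest integer exceeding 5.000 is 6.

k = 6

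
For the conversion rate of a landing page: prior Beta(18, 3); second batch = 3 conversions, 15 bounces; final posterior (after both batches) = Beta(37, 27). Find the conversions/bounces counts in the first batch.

Because Beta–binomial updating is additive in the counts, the combined data contributed (α_post−α_prior, β_post−β_prior) successes and failures.
Total across both batches: 37−18=19 conversions, 27−3=24 bounces.
Subtract the second batch: 19−3=16 conversions and 24−15=9 bounces.

16 conversions and 9 bounces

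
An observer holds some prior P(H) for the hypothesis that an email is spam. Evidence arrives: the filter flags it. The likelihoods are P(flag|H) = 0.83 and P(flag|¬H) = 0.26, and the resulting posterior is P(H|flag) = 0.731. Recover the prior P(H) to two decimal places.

P(H) = 0.46

In odds form, posterior odds = prior odds × likelihood ratio, so prior odds = posterior odds ÷ LR.
Posterior odds = 0.731/(1−0.731) = 2.7175. LR = 0.83/0.26 = 3.1923.
Prior odds = 2.7175/3.1923 = 0.8513, so P(H) = 0.8513/(1+0.8513) ≈ 0.46.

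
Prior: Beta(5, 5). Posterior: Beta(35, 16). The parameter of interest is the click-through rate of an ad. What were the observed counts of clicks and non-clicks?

Beta is conjugate to the binomial likelihood: posterior = Beta(a+s, b+f).
So s = 35 − 5 = 30 and f = 16 − 5 = 11.

30 clicks and 11 non-clicks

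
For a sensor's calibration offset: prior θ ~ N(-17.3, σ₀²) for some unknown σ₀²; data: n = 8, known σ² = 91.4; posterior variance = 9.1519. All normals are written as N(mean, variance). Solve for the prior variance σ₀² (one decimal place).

For the Normal–Normal model with known σ², precisions add: τ_n = τ₀ + n/σ².
So 1/σ₀² = 1/9.1519 − 8/91.4 = 0.109267 − 0.087527 = 0.021740.
Hence σ₀² = 1/0.021740 ≈ 46.0.

σ₀² = 46.0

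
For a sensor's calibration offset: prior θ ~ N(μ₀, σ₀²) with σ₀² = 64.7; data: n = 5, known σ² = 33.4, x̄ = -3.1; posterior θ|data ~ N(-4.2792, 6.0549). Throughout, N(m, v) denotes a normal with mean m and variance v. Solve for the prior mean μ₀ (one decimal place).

μ₀ = -15.7

The posterior mean is a precision-weighted average: μ_n = (τ₀μ₀ + τ_data·x̄)/(τ₀+τ_data), with τ₀=1/σ₀² and τ_data=n/σ².
Here τ₀ = 1/64.7 = 0.015456 and τ_data = 5/33.4 = 0.149701, so τ_n = 0.165157.
Rearranging for μ₀: μ₀ = (μ_n·τ_n − τ_data·x̄)/τ₀ = (-4.2792·0.165157 − 0.149701·-3.1) / 0.015456 = -0.242667/0.015456 ≈ -15.7.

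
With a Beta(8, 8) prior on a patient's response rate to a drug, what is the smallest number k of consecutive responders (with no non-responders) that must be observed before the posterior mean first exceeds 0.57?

After k responders and 0 non-responders the posterior is Beta(8+k, 8), with mean (8+k)/(8+8+k).
Set (8+k)/(16+k) > 0.57 and solve: k > (0.57·16 − 8)/(1 − 0.57) = 2.605.
The smallest integer exceeding 2.605 is 3.

k = 3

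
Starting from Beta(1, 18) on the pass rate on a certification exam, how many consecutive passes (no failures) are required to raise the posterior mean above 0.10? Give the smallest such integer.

k = 2

After k passes and 0 failures the posterior is Beta(1+k, 18), with mean (1+k)/(1+18+k).
Set (1+k)/(19+k) > 0.10 and solve: k > (0.10·19 − 1)/(1 − 0.10) = 1.000.
The smallest integer exceeding 1.000 is 2, and checking k=2: (3)/(21) = 0.1429 > 0.10.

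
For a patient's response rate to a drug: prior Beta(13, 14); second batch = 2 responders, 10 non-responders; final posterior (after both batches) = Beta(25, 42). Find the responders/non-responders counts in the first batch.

Because Beta–binomial updating is additive in the counts, the combined data contributed (α_post−α_prior, β_post−β_prior) successes and failures.
Total across both batches: 25−13=12 responders, 42−14=28 non-responders.
Subtract the second batch: 12−2=10 responders and 28−10=18 non-responders.

10 responders and 18 non-responders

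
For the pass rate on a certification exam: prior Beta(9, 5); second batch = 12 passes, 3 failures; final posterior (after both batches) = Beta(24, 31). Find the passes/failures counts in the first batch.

3 passes and 23 failures

Because Beta–binomial updating is additive in the counts, the combined data contributed (α_post−α_prior, β_post−β_prior) successes and failures.
Total across both batches: 24−9=15 passes, 31−5=26 failures.
Subtract the second batch: 15−12=3 passes and 26−3=23 failures.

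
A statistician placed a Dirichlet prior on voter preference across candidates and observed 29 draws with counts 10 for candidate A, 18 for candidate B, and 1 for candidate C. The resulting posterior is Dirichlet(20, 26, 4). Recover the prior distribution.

Dirichlet(10, 8, 3)

For a Dirichlet(α) prior with multinomial counts c, the posterior is Dirichlet(α + c) componentwise.
Subtract each count from the matching posterior parameter: 20−10=10, 26−18=8, 4−1=3.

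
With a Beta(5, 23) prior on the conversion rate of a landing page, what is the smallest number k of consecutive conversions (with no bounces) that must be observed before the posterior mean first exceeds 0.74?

After k conversions and 0 bounces the posterior is Beta(5+k, 23), with mean (5+k)/(5+23+k).
Set (5+k)/(28+k) > 0.74 and solve: k > (0.74·28 − 5)/(1 − 0.74) = 60.462.
The smallest integer exceeding 60.462 is 61.

k = 61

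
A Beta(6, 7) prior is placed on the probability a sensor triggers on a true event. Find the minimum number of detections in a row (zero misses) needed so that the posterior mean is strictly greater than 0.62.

After k detections and 0 misses the posterior is Beta(6+k, 7), with mean (6+k)/(6+7+k).
Set (6+k)/(13+k) > 0.62 and solve: k > (0.62·13 − 6)/(1 − 0.62) = 5.421.
The smallest integer exceeding 5.421 is 6.

k = 6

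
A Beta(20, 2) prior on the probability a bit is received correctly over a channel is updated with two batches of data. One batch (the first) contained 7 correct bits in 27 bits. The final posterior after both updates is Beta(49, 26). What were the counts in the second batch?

Because Beta–binomial updating is additive in the counts, the combined data contributed (α_post−α_prior, β_post−β_prior) successes and failures.
Total across both batches: 49−20=29 correct bits, 26−2=24 errors.
Subtract the first batch: 29−7=22 correct bits and 24−20=4 errors.

22 correct bits and 4 errors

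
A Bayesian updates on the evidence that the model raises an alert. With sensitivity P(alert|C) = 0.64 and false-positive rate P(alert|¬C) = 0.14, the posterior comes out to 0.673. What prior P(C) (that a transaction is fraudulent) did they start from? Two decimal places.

In odds form, posterior odds = prior odds × likelihood ratio, so prior odds = posterior odds ÷ LR.
Posterior odds = 0.673/(1−0.673) = 2.0581. LR = 0.64/0.14 = 4.5714.
Prior odds = 2.0581/4.5714 = 0.4502, so P(C) = 0.4502/(1+0.4502) ≈ 0.31.

P(C) = 0.31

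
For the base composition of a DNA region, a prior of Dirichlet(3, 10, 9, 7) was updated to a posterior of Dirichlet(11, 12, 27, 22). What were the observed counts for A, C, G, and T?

For a Dirichlet(α) prior with multinomial counts c, the posterior is Dirichlet(α + c) componentwise.
Counts are posterior − prior componentwise: 11−3=8, 12−10=2, 27−9=18, 22−7=15.

counts (8, 2, 18, 15)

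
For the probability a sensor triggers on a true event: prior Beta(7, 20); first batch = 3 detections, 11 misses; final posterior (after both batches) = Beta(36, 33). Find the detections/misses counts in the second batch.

Because Beta–binomial updating is additive in the counts, the combined data contributed (α_post−α_prior, β_post−β_prior) successes and failures.
Total across both batches: 36−7=29 detections, 33−20=13 misses.
Subtract the first batch: 29−3=26 detections and 13−11=2 misses.

26 detections and 2 misses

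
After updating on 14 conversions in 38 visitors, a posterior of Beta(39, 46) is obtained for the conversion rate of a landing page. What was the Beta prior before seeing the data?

Beta(25, 22)

A Beta(α, β) prior with s successes and f failures in binomial data gives a Beta(α+s, β+f) posterior.
So α = 39 − 14 = 25 and β = 46 − 24 = 22.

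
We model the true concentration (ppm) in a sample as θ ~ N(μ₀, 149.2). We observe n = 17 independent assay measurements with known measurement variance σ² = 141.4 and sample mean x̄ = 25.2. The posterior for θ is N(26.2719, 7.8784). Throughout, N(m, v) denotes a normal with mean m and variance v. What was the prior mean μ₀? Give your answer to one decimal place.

μ₀ = 45.5

The posterior mean is a precision-weighted average: μ_n = (τ₀μ₀ + τ_data·x̄)/(τ₀+τ_data), with τ₀=1/σ₀² and τ_data=n/σ².
Here τ₀ = 1/149.2 = 0.006702 and τ_data = 17/141.4 = 0.120226, so τ_n = 0.126928.
Rearranging for μ₀: μ₀ = (μ_n·τ_n − τ_data·x̄)/τ₀ = (26.2719·0.126928 − 0.120226·25.2) / 0.006702 = 0.304945/0.006702 ≈ 45.5.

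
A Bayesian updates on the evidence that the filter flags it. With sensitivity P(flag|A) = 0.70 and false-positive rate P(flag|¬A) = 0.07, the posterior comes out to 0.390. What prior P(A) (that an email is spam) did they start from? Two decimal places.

P(A) = 0.06

Bayes' rule in odds form gives O(A|E) = O(A)·[P(E|A)/P(E|¬A)], hence O(A) = O(A|E)/LR.
Posterior odds = 0.390/(1−0.390) = 0.6393. LR = 0.70/0.07 = 10.0000.
Prior odds = 0.6393/10.0000 = 0.0639, so P(A) = 0.0639/(1+0.0639) ≈ 0.06.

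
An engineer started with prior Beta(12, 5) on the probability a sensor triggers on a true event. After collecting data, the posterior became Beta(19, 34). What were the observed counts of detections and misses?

Under Beta–binomial conjugacy the posterior parameters are (a+s, b+f).
Match parameters: s=19−12=7, f=34−5=29.

7 detections and 29 misses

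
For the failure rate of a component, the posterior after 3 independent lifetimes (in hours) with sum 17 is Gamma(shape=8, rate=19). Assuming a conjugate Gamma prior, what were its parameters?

Gamma–exponential conjugacy: posterior shape = α + n, posterior rate = β + Σtᵢ.
So α = 8 − 3 = 5 and β = 19 − 17 = 2.

Gamma(shape=5, rate=2)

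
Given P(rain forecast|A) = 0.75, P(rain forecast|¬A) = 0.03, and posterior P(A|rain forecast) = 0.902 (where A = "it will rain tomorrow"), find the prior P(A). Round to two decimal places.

P(A) = 0.27

Bayes' rule in odds form gives O(A|E) = O(A)·[P(E|A)/P(E|¬A)], hence O(A) = O(A|E)/LR.
Posterior odds = 0.902/(1−0.902) = 9.2041. LR = 0.75/0.03 = 25.0000.
Prior odds = 9.2041/25.0000 = 0.3682, so P(A) = 0.3682/(1+0.3682) ≈ 0.27.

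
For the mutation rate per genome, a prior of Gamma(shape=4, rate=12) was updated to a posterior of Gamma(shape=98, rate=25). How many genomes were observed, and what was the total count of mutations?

n = 13 genomes with total 94 mutations

A Gamma(α, β) prior (rate parametrization) on a Poisson rate with n observations summing to S gives posterior Gamma(α+S, β+n).
Matching: Σxᵢ = 98 − 4 = 94 and n = 25 − 12 = 13.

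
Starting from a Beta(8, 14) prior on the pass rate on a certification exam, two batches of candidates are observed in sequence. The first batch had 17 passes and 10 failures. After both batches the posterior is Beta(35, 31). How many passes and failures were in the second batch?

10 passes and 7 failures

Sequential conjugate updates are equivalent to a single update on the pooled data, so total successes = posterior α − prior α and total failures = posterior β − prior β.
Total across both batches: 35−8=27 passes, 31−14=17 failures.
Subtract the first batch: 27−17=10 passes and 17−10=7 failures.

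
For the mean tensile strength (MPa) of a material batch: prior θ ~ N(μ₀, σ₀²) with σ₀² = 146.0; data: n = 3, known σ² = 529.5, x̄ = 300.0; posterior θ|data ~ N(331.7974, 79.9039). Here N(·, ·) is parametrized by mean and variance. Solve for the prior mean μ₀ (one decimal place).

With known observation variance, the Normal–Normal posterior has precision τ_n = τ₀ + n/σ² and mean μ_n = (τ₀μ₀ + (n/σ²)x̄)/τ_n.
Here τ₀ = 1/146.0 = 0.006849 and τ_data = 3/529.5 = 0.005666, so τ_n = 0.012515.
Rearranging for μ₀: μ₀ = (μ_n·τ_n − τ_data·x̄)/τ₀ = (331.7974·0.012515 − 0.005666·300.0) / 0.006849 = 2.452644/0.006849 ≈ 358.1.

μ₀ = 358.1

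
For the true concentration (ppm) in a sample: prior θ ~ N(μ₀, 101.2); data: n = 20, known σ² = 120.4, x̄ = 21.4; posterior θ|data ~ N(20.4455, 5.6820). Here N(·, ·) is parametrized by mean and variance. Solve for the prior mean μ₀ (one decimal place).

The posterior mean is a precision-weighted average: μ_n = (τ₀μ₀ + τ_data·x̄)/(τ₀+τ_data), with τ₀=1/σ₀² and τ_data=n/σ².
Here τ₀ = 1/101.2 = 0.009881 and τ_data = 20/120.4 = 0.166113, so τ_n = 0.175994.
Rearranging for μ₀: μ₀ = (μ_n·τ_n − τ_data·x̄)/τ₀ = (20.4455·0.175994 − 0.166113·21.4) / 0.009881 = 0.043467/0.009881 ≈ 4.4.

μ₀ = 4.4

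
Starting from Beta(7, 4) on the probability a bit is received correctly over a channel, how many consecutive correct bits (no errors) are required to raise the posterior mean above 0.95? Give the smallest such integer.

k = 70

After k correct bits and 0 errors the posterior is Beta(7+k, 4), with mean (7+k)/(7+4+k).
Set (7+k)/(11+k) > 0.95 and solve: k > (0.95·11 − 7)/(1 − 0.95) = 69.000.
The smallest integer exceeding 69.000 is 70, and checking k=70: (77)/(81) = 0.9506 > 0.95.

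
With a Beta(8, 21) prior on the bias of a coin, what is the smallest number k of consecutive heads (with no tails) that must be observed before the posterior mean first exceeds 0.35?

After k heads and 0 tails the posterior is Beta(8+k, 21), with mean (8+k)/(8+21+k).
Set (8+k)/(29+k) > 0.35 and solve: k > (0.35·29 − 8)/(1 − 0.35) = 3.308.
The smallest integer exceeding 3.308 is 4, and checking k=4: (12)/(33) = 0.3636 > 0.35.

k = 4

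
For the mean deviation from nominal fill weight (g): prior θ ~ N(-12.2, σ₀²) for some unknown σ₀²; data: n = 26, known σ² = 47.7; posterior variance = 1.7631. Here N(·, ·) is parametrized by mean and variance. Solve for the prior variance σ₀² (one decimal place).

For the Normal–Normal model with known σ², precisions add: τ_n = τ₀ + n/σ².
So 1/σ₀² = 1/1.7631 − 26/47.7 = 0.567183 − 0.545073 = 0.022110.
Hence σ₀² = 1/0.022110 ≈ 45.2.

σ₀² = 45.2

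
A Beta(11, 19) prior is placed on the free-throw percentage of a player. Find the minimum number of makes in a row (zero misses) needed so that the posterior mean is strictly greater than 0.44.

After k makes and 0 misses the posterior is Beta(11+k, 19), with mean (11+k)/(11+19+k).
Set (11+k)/(30+k) > 0.44 and solve: k > (0.44·30 − 11)/(1 − 0.44) = 3.929.
The smallest integer exceeding 3.929 is 4, and checking k=4: (15)/(34) = 0.4412 > 0.44.

k = 4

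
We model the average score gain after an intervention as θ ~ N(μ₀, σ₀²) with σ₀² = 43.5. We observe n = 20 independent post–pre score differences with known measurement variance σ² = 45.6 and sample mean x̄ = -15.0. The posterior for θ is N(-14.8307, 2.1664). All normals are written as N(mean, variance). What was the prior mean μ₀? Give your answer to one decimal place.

The posterior mean is a precision-weighted average: μ_n = (τ₀μ₀ + τ_data·x̄)/(τ₀+τ_data), with τ₀=1/σ₀² and τ_data=n/σ².
Here τ₀ = 1/43.5 = 0.022989 and τ_data = 20/45.6 = 0.438596, so τ_n = 0.461585.
Rearranging for μ₀: μ₀ = (μ_n·τ_n − τ_data·x̄)/τ₀ = (-14.8307·0.461585 − 0.438596·-15.0) / 0.022989 = -0.266689/0.022989 ≈ -11.6.

μ₀ = -11.6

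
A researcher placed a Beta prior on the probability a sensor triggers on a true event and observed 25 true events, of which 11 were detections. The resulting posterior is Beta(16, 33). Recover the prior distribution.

Under Beta–binomial conjugacy the posterior parameters are (α+s, β+f).
Subtract the data counts: 16−11=5, 33−14=19.

Beta(5, 19)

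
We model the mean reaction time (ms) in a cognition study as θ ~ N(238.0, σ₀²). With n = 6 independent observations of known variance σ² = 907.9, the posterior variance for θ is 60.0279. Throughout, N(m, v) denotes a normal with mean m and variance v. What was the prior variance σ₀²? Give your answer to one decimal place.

Posterior precision equals prior precision plus data precision: 1/σ_n² = 1/σ₀² + n/σ².
So 1/σ₀² = 1/60.0279 − 6/907.9 = 0.016659 − 0.006609 = 0.010050.
Hence σ₀² = 1/0.010050 ≈ 99.5.

σ₀² = 99.5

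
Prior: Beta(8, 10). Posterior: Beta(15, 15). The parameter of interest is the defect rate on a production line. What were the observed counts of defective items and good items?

Under Beta–binomial conjugacy the posterior parameters are (a+s, b+f).
Match parameters: s=15−8=7, f=15−10=5.

7 defective items and 5 good items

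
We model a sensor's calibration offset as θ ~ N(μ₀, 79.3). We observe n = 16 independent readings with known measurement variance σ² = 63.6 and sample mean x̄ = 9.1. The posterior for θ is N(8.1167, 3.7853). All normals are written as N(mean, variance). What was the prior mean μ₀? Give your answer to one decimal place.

With known observation variance, the Normal–Normal posterior has precision τ_n = τ₀ + n/σ² and mean μ_n = (τ₀μ₀ + (n/σ²)x̄)/τ_n.
Here τ₀ = 1/79.3 = 0.012610 and τ_data = 16/63.6 = 0.251572, so τ_n = 0.264182.
Rearranging for μ₀: μ₀ = (μ_n·τ_n − τ_data·x̄)/τ₀ = (8.1167·0.264182 − 0.251572·9.1) / 0.012610 = -0.145019/0.012610 ≈ -11.5.

μ₀ = -11.5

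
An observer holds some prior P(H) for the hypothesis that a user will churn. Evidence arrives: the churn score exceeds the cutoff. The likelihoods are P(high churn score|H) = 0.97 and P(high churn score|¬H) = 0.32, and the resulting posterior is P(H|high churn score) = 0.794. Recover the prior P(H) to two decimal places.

P(H) = 0.56

In odds form, posterior odds = prior odds × likelihood ratio, so prior odds = posterior odds ÷ LR.
Posterior odds = 0.794/(1−0.794) = 3.8544. LR = 0.97/0.32 = 3.0312.
Prior odds = 3.8544/3.0312 = 1.2716, so P(H) = 1.2716/(1+1.2716) ≈ 0.56.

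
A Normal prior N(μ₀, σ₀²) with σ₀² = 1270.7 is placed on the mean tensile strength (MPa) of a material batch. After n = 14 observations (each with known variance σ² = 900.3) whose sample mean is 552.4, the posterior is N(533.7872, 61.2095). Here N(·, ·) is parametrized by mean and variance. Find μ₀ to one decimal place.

The posterior mean is a precision-weighted average: μ_n = (τ₀μ₀ + τ_data·x̄)/(τ₀+τ_data), with τ₀=1/σ₀² and τ_data=n/σ².
Here τ₀ = 1/1270.7 = 0.000787 and τ_data = 14/900.3 = 0.015550, so τ_n = 0.016337.
Rearranging for μ₀: μ₀ = (μ_n·τ_n − τ_data·x̄)/τ₀ = (533.7872·0.016337 − 0.015550·552.4) / 0.000787 = 0.130661/0.000787 ≈ 166.0.

μ₀ = 166.0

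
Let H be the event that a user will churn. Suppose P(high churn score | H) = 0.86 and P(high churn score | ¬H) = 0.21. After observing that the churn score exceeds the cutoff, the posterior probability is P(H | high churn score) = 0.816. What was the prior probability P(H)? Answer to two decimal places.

Bayes' rule in odds form gives O(H|E) = O(H)·[P(E|H)/P(E|¬H)], hence O(H) = O(H|E)/LR.
Posterior odds = 0.816/(1−0.816) = 4.4348. LR = 0.86/0.21 = 4.0952.
Prior odds = 4.4348/4.0952 = 1.0829, so P(H) = 1.0829/(1+1.0829) ≈ 0.52.

P(H) = 0.52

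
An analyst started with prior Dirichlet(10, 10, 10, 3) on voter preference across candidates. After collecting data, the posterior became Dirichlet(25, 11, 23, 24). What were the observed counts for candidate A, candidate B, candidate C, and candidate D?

For a Dirichlet(α) prior with multinomial counts c, the posterior is Dirichlet(α + c) componentwise.
Counts are posterior − prior componentwise: 25−10=15, 11−10=1, 23−10=13, 24−3=21.

counts (15, 1, 13, 21)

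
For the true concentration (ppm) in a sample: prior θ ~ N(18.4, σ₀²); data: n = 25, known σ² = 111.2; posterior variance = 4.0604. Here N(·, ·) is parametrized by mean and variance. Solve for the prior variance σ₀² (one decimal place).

Posterior precision equals prior precision plus data precision: 1/σ_n² = 1/σ₀² + n/σ².
So 1/σ₀² = 1/4.0604 − 25/111.2 = 0.246281 − 0.224820 = 0.021461.
Hence σ₀² = 1/0.021461 ≈ 46.6.

σ₀² = 46.6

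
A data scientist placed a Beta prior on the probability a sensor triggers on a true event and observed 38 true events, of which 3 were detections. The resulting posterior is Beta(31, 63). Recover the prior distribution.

Beta(28, 28)

Beta is conjugate to the binomial likelihood: posterior = Beta(a+s, b+f).
So a = 31 − 3 = 28 and b = 63 − 35 = 28.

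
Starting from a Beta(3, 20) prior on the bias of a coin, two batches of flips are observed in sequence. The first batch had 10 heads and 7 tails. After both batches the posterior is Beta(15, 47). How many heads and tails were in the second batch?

Sequential conjugate updates are equivalent to a single update on the pooled data, so total successes = posterior α − prior α and total failures = posterior β − prior β.
Total across both batches: 15−3=12 heads, 47−20=27 tails.
Subtract the first batch: 12−10=2 heads and 27−7=20 tails.

2 heads and 20 tails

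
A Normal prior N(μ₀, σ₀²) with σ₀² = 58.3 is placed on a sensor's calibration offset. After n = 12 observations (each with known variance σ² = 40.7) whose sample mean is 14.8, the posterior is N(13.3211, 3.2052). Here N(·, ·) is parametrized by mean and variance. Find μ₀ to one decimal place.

μ₀ = -12.1

The posterior mean is a precision-weighted average: μ_n = (τ₀μ₀ + τ_data·x̄)/(τ₀+τ_data), with τ₀=1/σ₀² and τ_data=n/σ².
Here τ₀ = 1/58.3 = 0.017153 and τ_data = 12/40.7 = 0.294840, so τ_n = 0.311993.
Rearranging for μ₀: μ₀ = (μ_n·τ_n − τ_data·x̄)/τ₀ = (13.3211·0.311993 − 0.294840·14.8) / 0.017153 = -0.207542/0.017153 ≈ -12.1.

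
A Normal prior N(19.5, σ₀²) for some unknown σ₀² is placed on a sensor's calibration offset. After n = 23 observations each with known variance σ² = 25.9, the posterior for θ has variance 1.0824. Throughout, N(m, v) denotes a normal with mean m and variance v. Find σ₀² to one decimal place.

σ₀² = 27.9

Posterior precision equals prior precision plus data precision: 1/σ_n² = 1/σ₀² + n/σ².
So 1/σ₀² = 1/1.0824 − 23/25.9 = 0.923873 − 0.888031 = 0.035842.
Hence σ₀² = 1/0.035842 ≈ 27.9.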